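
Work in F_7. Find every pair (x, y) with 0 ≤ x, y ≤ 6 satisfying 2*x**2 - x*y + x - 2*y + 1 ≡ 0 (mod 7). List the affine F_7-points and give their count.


Affine F_7-points: {(0, 4), (1, 6), (2, 1), (3, 3), (4, 5), (5, 0), (5, 1), (5, 2), (5, 3), (5, 4), (5, 5), (5, 6), (6, 2)}; count = 13.

For each of the 49 pairs (x, y) ∈ F_7², evaluate f(x, y) mod 7. Record the zeros.
  x = 0: [0↦1, 1↦6, 2↦4, 3↦2, 4↦0, 5↦5, 6↦3]  zeros at y ∈ {4}
  x = 1: [0↦4, 1↦1, 2↦5, 3↦2, 4↦6, 5↦3, 6↦0]  zeros at y ∈ {6}
  x = 2: [0↦4, 1↦0, 2↦3, 3↦6, 4↦2, 5↦5, 6↦1]  zeros at y ∈ {1}
  x = 3: [0↦1, 1↦3, 2↦5, 3↦0, 4↦2, 5↦4, 6↦6]  zeros at y ∈ {3}
  x = 4: [0↦2, 1↦3, 2↦4, 3↦5, 4↦6, 5↦0, 6↦1]  zeros at y ∈ {5}
  x = 5: [0↦0, 1↦0, 2↦0, 3↦0, 4↦0, 5↦0, 6↦0]  zeros at y ∈ {0, 1, 2, 3, 4, 5, 6}
  x = 6: [0↦2, 1↦1, 2↦0, 3↦6, 4↦5, 5↦4, 6↦3]  zeros at y ∈ {2}
Collecting zeros: affine points = {(0, 4), (1, 6), (2, 1), (3, 3), (4, 5), (5, 0), (5, 1), (5, 2), (5, 3), (5, 4), (5, 5), (5, 6), (6, 2)}.
Total count |C(F_7)_aff| = 13.


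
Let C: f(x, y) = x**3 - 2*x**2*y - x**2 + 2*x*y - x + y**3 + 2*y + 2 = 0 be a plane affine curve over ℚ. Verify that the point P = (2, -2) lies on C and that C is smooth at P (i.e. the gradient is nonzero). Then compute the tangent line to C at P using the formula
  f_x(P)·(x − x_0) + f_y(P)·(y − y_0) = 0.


Tangent line at P: 19*x + 10*y - 18 = 0.

Step 1: f(2, -2) = 0, so P lies on C.
Step 2: partial derivatives
  f_x(x, y) = 3*x**2 - 4*x*y - 2*x + 2*y - 1, f_y(x, y) = -2*x**2 + 2*x + 3*y**2 + 2.
  f_x(P) = 19, f_y(P) = 10 (gradient nonzero, so P is smooth).
Step 3: tangent line at P: 19·(x − 2) + 10·(y − -2) = 0.
Expanding: 19*x + 10*y - 18 = 0.


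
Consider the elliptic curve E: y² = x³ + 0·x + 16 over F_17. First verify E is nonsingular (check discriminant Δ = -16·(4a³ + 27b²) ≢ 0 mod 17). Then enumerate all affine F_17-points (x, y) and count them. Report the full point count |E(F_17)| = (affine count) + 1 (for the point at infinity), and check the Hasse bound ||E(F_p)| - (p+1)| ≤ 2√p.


Affine points = {(0, 4), (0, 13), (1, 0), (3, 3), (3, 14), (7, 6), (7, 11), (8, 1), (8, 16), (10, 8), (10, 9), (11, 2), (11, 15), (15, 5), (15, 12), (16, 7), (16, 10)}; affine count = 17; |E(F_17)| = 18.

Discriminant check: Δ ∝ 4a³ + 27b² = 4·0³ + 27·16² = 4·0 + 27·256 ≡ 10 (mod 17). Nonzero ⇒ E is nonsingular.
For each x ∈ F_17, compute rhs = x³ + 0·x + 16 mod 17, then count y ∈ F_17 with y² ≡ rhs.
  x = 0: rhs = 16, matching y values: 4, 13 (2 points).
  x = 1: rhs = 0, matching y values: 0 (1 points).
  x = 2: rhs = 7, matching y values: none (0 points).
  x = 3: rhs = 9, matching y values: 3, 14 (2 points).
  x = 4: rhs = 12, matching y values: none (0 points).
  x = 5: rhs = 5, matching y values: none (0 points).
  x = 6: rhs = 11, matching y values: none (0 points).
  x = 7: rhs = 2, matching y values: 6, 11 (2 points).
  x = 8: rhs = 1, matching y values: 1, 16 (2 points).
  x = 9: rhs = 14, matching y values: none (0 points).
  x = 10: rhs = 13, matching y values: 8, 9 (2 points).
  x = 11: rhs = 4, matching y values: 2, 15 (2 points).
  x = 12: rhs = 10, matching y values: none (0 points).
  x = 13: rhs = 3, matching y values: none (0 points).
  x = 14: rhs = 6, matching y values: none (0 points).
  x = 15: rhs = 8, matching y values: 5, 12 (2 points).
  x = 16: rhs = 15, matching y values: 7, 10 (2 points).
Total affine count: 17.
Full point count |E(F_17)| = 17 + 1 = 18.
Hasse bound: |18 − (17+1)| = |0| = 0 ≤ 2√17 ≈ 8.2462 ✓.


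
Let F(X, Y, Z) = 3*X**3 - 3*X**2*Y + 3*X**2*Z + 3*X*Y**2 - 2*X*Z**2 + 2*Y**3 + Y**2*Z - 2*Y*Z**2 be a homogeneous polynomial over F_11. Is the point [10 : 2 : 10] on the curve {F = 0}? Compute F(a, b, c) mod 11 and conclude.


F(10,2,10) ≡ 8 (mod 11); P is NOT on the curve.

Evaluate F(10, 2, 10) term-by-term (mod 11).
  3*X**3 ↦ 3·1000·1·1 = 3000
  -3*X**2*Y ↦ -3·100·2·1 = -600
  3*X**2*Z ↦ 3·100·1·10 = 3000
  3*X*Y**2 ↦ 3·10·4·1 = 120
  -2*X*Z**2 ↦ -2·10·1·100 = -2000
  2*Y**3 ↦ 2·1·8·1 = 16
  Y**2*Z ↦ 1·1·4·10 = 40
  -2*Y*Z**2 ↦ -2·1·2·100 = -400
Sum: F(10, 2, 10) = (3000) + (-600) + (3000) + (120) + (-2000) + (16) + (40) + (-400) = 3176.
Reducing mod 11: 3176 ≡ 8 (mod 11).
Since F(a, b, c) ≡ 8 ≠ 0 (mod 11), P does NOT lie on the curve.


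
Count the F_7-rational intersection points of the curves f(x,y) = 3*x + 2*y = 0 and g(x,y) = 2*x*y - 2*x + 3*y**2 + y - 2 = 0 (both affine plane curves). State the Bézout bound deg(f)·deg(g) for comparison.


Common zeros: {(1, 2), (6, 5)}; count = 2; Bézout bound = 2.

deg(f) = 1, deg(g) = 2, so Bézout bound = 2.
Scan x ∈ F_7. For each x, list the y ∈ F_7 with f(x, y) ≡ 0 and those with g(x, y) ≡ 0 (mod 7); the common zeros in that column are the intersection.
  x = 0: f ≡ 0 at y ∈ {0}; g ≡ 0 at y ∈ {3, 6}; common: ∅.
  x = 1: f ≡ 0 at y ∈ {2}; g ≡ 0 at y ∈ {2, 4}; common: {2}.
  x = 2: f ≡ 0 at y ∈ {4}; g ≡ 0 at y ∈ ∅; common: ∅.
  x = 3: f ≡ 0 at y ∈ {6}; g ≡ 0 at y ∈ ∅; common: ∅.
  x = 4: f ≡ 0 at y ∈ {1}; g ≡ 0 at y ∈ ∅; common: ∅.
  x = 5: f ≡ 0 at y ∈ {3}; g ≡ 0 at y ∈ ∅; common: ∅.
  x = 6: f ≡ 0 at y ∈ {5}; g ≡ 0 at y ∈ {0, 5}; common: {5}.
Collecting: common zeros = {(1, 2), (6, 5)}, so the count is 2.
Comparison with the Bézout bound: 2 ≤ 2 = deg(f)·deg(g), as expected for curves with no common component (the bound is attained).


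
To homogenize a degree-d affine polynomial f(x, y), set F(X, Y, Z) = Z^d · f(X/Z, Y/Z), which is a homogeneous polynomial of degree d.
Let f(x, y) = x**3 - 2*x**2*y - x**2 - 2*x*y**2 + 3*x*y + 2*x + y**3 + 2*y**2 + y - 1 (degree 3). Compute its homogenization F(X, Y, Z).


F(X, Y, Z) = X**3 - 2*X**2*Y - X**2*Z - 2*X*Y**2 + 3*X*Y*Z + 2*X*Z**2 + Y**3 + 2*Y**2*Z + Y*Z**2 - Z**3

deg(f) = 3.
Substitute x = X/Z, y = Y/Z into f, then multiply by Z^3.
  monomial 1·x^3·y^0 ↦ 1·X^3·Y^0·Z^0.
  monomial -2·x^2·y^1 ↦ -2·X^2·Y^1·Z^0.
  monomial -1·x^2·y^0 ↦ -1·X^2·Y^0·Z^1.
  monomial -2·x^1·y^2 ↦ -2·X^1·Y^2·Z^0.
  monomial 3·x^1·y^1 ↦ 3·X^1·Y^1·Z^1.
  monomial 2·x^1·y^0 ↦ 2·X^1·Y^0·Z^2.
  monomial 1·x^0·y^3 ↦ 1·X^0·Y^3·Z^0.
  monomial 2·x^0·y^2 ↦ 2·X^0·Y^2·Z^1.
  monomial 1·x^0·y^1 ↦ 1·X^0·Y^1·Z^2.
  monomial -1·x^0·y^0 ↦ -1·X^0·Y^0·Z^3.
Collecting: F(X, Y, Z) = X**3 - 2*X**2*Y - X**2*Z - 2*X*Y**2 + 3*X*Y*Z + 2*X*Z**2 + Y**3 + 2*Y**2*Z + Y*Z**2 - Z**3.


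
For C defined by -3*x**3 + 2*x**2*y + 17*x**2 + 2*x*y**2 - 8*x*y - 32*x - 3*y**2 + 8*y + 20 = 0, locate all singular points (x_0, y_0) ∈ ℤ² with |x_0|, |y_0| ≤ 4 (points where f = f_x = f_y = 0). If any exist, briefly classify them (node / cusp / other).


Singular points: {(2, 0)}; classification: node.

Compute partial derivatives:
  f_x = -9*x**2 + 4*x*y + 34*x + 2*y**2 - 8*y - 32.
  f_y = 2*x**2 + 4*x*y - 8*x - 6*y + 8.
Scan x_0 ∈ {−4, ..., 4}. For each x_0, f_y(x_0, y) is a polynomial in y; find its integer roots y ∈ {−4, ..., 4}, then test f_x and f at those candidates.
  x = -4: f_y(-4, y) = 72 - 22*y; no integer root y with |y| ≤ 4.
  x = -3: f_y(-3, y) = 50 - 18*y; no integer root y with |y| ≤ 4.
  x = -2: f_y(-2, y) = 32 - 14*y; no integer root y with |y| ≤ 4.
  x = -1: f_y(-1, y) = 18 - 10*y; no integer root y with |y| ≤ 4.
  x = 0: f_y(0, y) = 8 - 6*y; no integer root y with |y| ≤ 4.
  x = 1: f_y(1, y) = 2 - 2*y; vanishes at y ∈ {1}. (1, 1): f_x = -9 ≠ 0.
  x = 2: f_y(2, y) = 2*y; vanishes at y ∈ {0}. (2, 0): f_x = 0, f = 0 — SINGULAR.
  x = 3: f_y(3, y) = 6*y + 2; no integer root y with |y| ≤ 4.
  x = 4: f_y(4, y) = 10*y + 8; no integer root y with |y| ≤ 4.
Only singular point on the grid: (2, 0).
Classify: substitute x = 2 + u, y = 0 + v and expand: f = -3*u**3 + 2*u**2*v - u**2 + 2*u*v**2 + v**2.
No constant or linear terms (consistent with a singular point). Quadratic part: -u**2 + v**2. Cubic part: -3*u**3 + 2*u**2*v + 2*u*v**2.
The quadratic part v**2 - u**2 = (v − u)(v + u) splits into two distinct linear factors, so there are two distinct tangent lines y − 0 = ±(x − 2) — this is a node (ordinary double point).
Classification: node.


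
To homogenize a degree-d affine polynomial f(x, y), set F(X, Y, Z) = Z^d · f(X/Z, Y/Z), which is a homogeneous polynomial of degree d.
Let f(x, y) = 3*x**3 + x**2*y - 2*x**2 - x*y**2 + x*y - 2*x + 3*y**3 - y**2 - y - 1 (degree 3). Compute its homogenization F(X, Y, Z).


F(X, Y, Z) = 3*X**3 + X**2*Y - 2*X**2*Z - X*Y**2 + X*Y*Z - 2*X*Z**2 + 3*Y**3 - Y**2*Z - Y*Z**2 - Z**3

deg(f) = 3.
Substitute x = X/Z, y = Y/Z into f, then multiply by Z^3.
  monomial 3·x^3·y^0 ↦ 3·X^3·Y^0·Z^0.
  monomial 1·x^2·y^1 ↦ 1·X^2·Y^1·Z^0.
  monomial -2·x^2·y^0 ↦ -2·X^2·Y^0·Z^1.
  monomial -1·x^1·y^2 ↦ -1·X^1·Y^2·Z^0.
  monomial 1·x^1·y^1 ↦ 1·X^1·Y^1·Z^1.
  monomial -2·x^1·y^0 ↦ -2·X^1·Y^0·Z^2.
  monomial 3·x^0·y^3 ↦ 3·X^0·Y^3·Z^0.
  monomial -1·x^0·y^2 ↦ -1·X^0·Y^2·Z^1.
  monomial -1·x^0·y^1 ↦ -1·X^0·Y^1·Z^2.
  monomial -1·x^0·y^0 ↦ -1·X^0·Y^0·Z^3.
Collecting: F(X, Y, Z) = 3*X**3 + X**2*Y - 2*X**2*Z - X*Y**2 + X*Y*Z - 2*X*Z**2 + 3*Y**3 - Y**2*Z - Y*Z**2 - Z**3.


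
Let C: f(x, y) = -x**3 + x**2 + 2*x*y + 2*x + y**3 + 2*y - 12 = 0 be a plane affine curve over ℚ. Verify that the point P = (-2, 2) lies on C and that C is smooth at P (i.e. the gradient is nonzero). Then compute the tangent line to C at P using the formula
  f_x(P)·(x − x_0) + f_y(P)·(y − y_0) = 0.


Tangent line at P: -10*x + 10*y - 40 = 0.

Step 1: f(-2, 2) = 0, so P lies on C.
Step 2: partial derivatives
  f_x(x, y) = -3*x**2 + 2*x + 2*y + 2, f_y(x, y) = 2*x + 3*y**2 + 2.
  f_x(P) = -10, f_y(P) = 10 (gradient nonzero, so P is smooth).
Step 3: tangent line at P: -10·(x − -2) + 10·(y − 2) = 0.
Expanding: -10*x + 10*y - 40 = 0.


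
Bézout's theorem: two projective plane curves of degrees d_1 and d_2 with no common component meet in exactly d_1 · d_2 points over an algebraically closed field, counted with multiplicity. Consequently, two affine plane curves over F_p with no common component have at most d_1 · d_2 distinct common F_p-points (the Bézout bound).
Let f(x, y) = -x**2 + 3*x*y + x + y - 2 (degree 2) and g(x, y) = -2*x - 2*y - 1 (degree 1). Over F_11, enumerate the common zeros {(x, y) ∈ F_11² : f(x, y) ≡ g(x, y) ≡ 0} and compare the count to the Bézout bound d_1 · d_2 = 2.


Common zeros: {(5, 0), (7, 9)}; count = 2; Bézout bound = 2.

deg(f) = 2, deg(g) = 1, so Bézout bound = 2.
Scan x ∈ F_11. For each x, list the y ∈ F_11 with f(x, y) ≡ 0 and those with g(x, y) ≡ 0 (mod 11); the common zeros in that column are the intersection.
  x = 0: f ≡ 0 at y ∈ {2}; g ≡ 0 at y ∈ {5}; common: ∅.
  x = 1: f ≡ 0 at y ∈ {6}; g ≡ 0 at y ∈ {4}; common: ∅.
  x = 2: f ≡ 0 at y ∈ {10}; g ≡ 0 at y ∈ {3}; common: ∅.
  x = 3: f ≡ 0 at y ∈ {3}; g ≡ 0 at y ∈ {2}; common: ∅.
  x = 4: f ≡ 0 at y ∈ {7}; g ≡ 0 at y ∈ {1}; common: ∅.
  x = 5: f ≡ 0 at y ∈ {0}; g ≡ 0 at y ∈ {0}; common: {0}.
  x = 6: f ≡ 0 at y ∈ {4}; g ≡ 0 at y ∈ {10}; common: ∅.
  x = 7: f ≡ 0 at y ∈ {0, 1, 2, 3, 4, 5, 6, 7, 8, 9, 10}; g ≡ 0 at y ∈ {9}; common: {9}.
  x = 8: f ≡ 0 at y ∈ {1}; g ≡ 0 at y ∈ {8}; common: ∅.
  x = 9: f ≡ 0 at y ∈ {5}; g ≡ 0 at y ∈ {7}; common: ∅.
  x = 10: f ≡ 0 at y ∈ {9}; g ≡ 0 at y ∈ {6}; common: ∅.
Collecting: common zeros = {(5, 0), (7, 9)}, so the count is 2.
Comparison with the Bézout bound: 2 ≤ 2 = deg(f)·deg(g), as expected for curves with no common component (the bound is attained).


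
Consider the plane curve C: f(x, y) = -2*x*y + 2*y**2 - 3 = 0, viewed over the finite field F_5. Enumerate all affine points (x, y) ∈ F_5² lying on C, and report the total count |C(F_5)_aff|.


Affine F_5-points: {(0, 2), (0, 3), (2, 1), (3, 4)}; count = 4.

For each of the 25 pairs (x, y) ∈ F_5², evaluate f(x, y) mod 5. Record the zeros.
  x = 0: [0↦2, 1↦4, 2↦0, 3↦0, 4↦4]  zeros at y ∈ {2, 3}
  x = 1: [0↦2, 1↦2, 2↦1, 3↦4, 4↦1]  zeros at y ∈ ∅
  x = 2: [0↦2, 1↦0, 2↦2, 3↦3, 4↦3]  zeros at y ∈ {1}
  x = 3: [0↦2, 1↦3, 2↦3, 3↦2, 4↦0]  zeros at y ∈ {4}
  x = 4: [0↦2, 1↦1, 2↦4, 3↦1, 4↦2]  zeros at y ∈ ∅
Collecting zeros: affine points = {(0, 2), (0, 3), (2, 1), (3, 4)}.
Total count |C(F_5)_aff| = 4.


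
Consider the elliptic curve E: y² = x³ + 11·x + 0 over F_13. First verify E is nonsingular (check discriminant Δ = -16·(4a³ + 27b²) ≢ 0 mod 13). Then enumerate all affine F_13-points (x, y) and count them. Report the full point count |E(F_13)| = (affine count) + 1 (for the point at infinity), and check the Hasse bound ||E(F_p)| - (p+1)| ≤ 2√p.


Affine points = {(0, 0), (1, 5), (1, 8), (2, 2), (2, 11), (4, 2), (4, 11), (6, 3), (6, 10), (7, 2), (7, 11), (9, 3), (9, 10), (11, 3), (11, 10), (12, 1), (12, 12)}; affine count = 17; |E(F_13)| = 18.

Discriminant check: Δ ∝ 4a³ + 27b² = 4·11³ + 27·0² = 4·1331 + 27·0 ≡ 7 (mod 13). Nonzero ⇒ E is nonsingular.
For each x ∈ F_13, compute rhs = x³ + 11·x + 0 mod 13, then count y ∈ F_13 with y² ≡ rhs.
  x = 0: rhs = 0, matching y values: 0 (1 points).
  x = 1: rhs = 12, matching y values: 5, 8 (2 points).
  x = 2: rhs = 4, matching y values: 2, 11 (2 points).
  x = 3: rhs = 8, matching y values: none (0 points).
  x = 4: rhs = 4, matching y values: 2, 11 (2 points).
  x = 5: rhs = 11, matching y values: none (0 points).
  x = 6: rhs = 9, matching y values: 3, 10 (2 points).
  x = 7: rhs = 4, matching y values: 2, 11 (2 points).
  x = 8: rhs = 2, matching y values: none (0 points).
  x = 9: rhs = 9, matching y values: 3, 10 (2 points).
  x = 10: rhs = 5, matching y values: none (0 points).
  x = 11: rhs = 9, matching y values: 3, 10 (2 points).
  x = 12: rhs = 1, matching y values: 1, 12 (2 points).
Total affine count: 17.
Full point count |E(F_13)| = 17 + 1 = 18.
Hasse bound: |18 − (13+1)| = |4| = 4 ≤ 2√13 ≈ 7.2111 ✓.


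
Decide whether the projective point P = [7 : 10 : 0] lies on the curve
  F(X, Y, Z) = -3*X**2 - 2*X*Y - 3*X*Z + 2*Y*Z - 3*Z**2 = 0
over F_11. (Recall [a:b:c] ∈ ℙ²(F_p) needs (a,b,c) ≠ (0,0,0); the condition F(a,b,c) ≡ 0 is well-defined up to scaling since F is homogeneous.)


F(7,10,0) ≡ 10 (mod 11); P is NOT on the curve.

Evaluate F(7, 10, 0) term-by-term (mod 11).
  -3*X**2 ↦ -3·49·1·1 = -147
  -2*X*Y ↦ -2·7·10·1 = -140
  -3*X*Z ↦ -3·7·1·0 = 0
  2*Y*Z ↦ 2·1·10·0 = 0
  -3*Z**2 ↦ -3·1·1·0 = 0
Sum: F(7, 10, 0) = (-147) + (-140) + (0) + (0) + (0) = -287.
Reducing mod 11: -287 ≡ 10 (mod 11).
Since F(a, b, c) ≡ 10 ≠ 0 (mod 11), P does NOT lie on the curve.


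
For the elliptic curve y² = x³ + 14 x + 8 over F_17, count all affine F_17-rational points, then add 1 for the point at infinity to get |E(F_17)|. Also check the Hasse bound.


Affine points = {(0, 5), (0, 12), (3, 3), (3, 14), (4, 3), (4, 14), (5, 4), (5, 13), (6, 6), (6, 11), (9, 8), (9, 9), (10, 3), (10, 14), (12, 0)}; affine count = 15; |E(F_17)| = 16.

Discriminant check: Δ ∝ 4a³ + 27b² = 4·14³ + 27·8² = 4·2744 + 27·64 ≡ 5 (mod 17). Nonzero ⇒ E is nonsingular.
For each x ∈ F_17, compute rhs = x³ + 14·x + 8 mod 17, then count y ∈ F_17 with y² ≡ rhs.
  x = 0: rhs = 8, matching y values: 5, 12 (2 points).
  x = 1: rhs = 6, matching y values: none (0 points).
  x = 2: rhs = 10, matching y values: none (0 points).
  x = 3: rhs = 9, matching y values: 3, 14 (2 points).
  x = 4: rhs = 9, matching y values: 3, 14 (2 points).
  x = 5: rhs = 16, matching y values: 4, 13 (2 points).
  x = 6: rhs = 2, matching y values: 6, 11 (2 points).
  x = 7: rhs = 7, matching y values: none (0 points).
  x = 8: rhs = 3, matching y values: none (0 points).
  x = 9: rhs = 13, matching y values: 8, 9 (2 points).
  x = 10: rhs = 9, matching y values: 3, 14 (2 points).
  x = 11: rhs = 14, matching y values: none (0 points).
  x = 12: rhs = 0, matching y values: 0 (1 points).
  x = 13: rhs = 7, matching y values: none (0 points).
  x = 14: rhs = 7, matching y values: none (0 points).
  x = 15: rhs = 6, matching y values: none (0 points).
  x = 16: rhs = 10, matching y values: none (0 points).
Total affine count: 15.
Full point count |E(F_17)| = 15 + 1 = 16.
Hasse bound: |16 − (17+1)| = |-2| = 2 ≤ 2√17 ≈ 8.2462 ✓.


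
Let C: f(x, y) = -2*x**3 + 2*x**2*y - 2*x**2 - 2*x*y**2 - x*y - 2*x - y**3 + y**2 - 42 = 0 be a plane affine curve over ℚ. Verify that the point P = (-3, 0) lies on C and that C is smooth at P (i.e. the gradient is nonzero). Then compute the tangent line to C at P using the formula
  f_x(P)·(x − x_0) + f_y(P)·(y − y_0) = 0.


Tangent line at P: -44*x + 21*y - 132 = 0.

Step 1: f(-3, 0) = 0, so P lies on C.
Step 2: partial derivatives
  f_x(x, y) = -6*x**2 + 4*x*y - 4*x - 2*y**2 - y - 2, f_y(x, y) = 2*x**2 - 4*x*y - x - 3*y**2 + 2*y.
  f_x(P) = -44, f_y(P) = 21 (gradient nonzero, so P is smooth).
Step 3: tangent line at P: -44·(x − -3) + 21·(y − 0) = 0.
Expanding: -44*x + 21*y - 132 = 0.


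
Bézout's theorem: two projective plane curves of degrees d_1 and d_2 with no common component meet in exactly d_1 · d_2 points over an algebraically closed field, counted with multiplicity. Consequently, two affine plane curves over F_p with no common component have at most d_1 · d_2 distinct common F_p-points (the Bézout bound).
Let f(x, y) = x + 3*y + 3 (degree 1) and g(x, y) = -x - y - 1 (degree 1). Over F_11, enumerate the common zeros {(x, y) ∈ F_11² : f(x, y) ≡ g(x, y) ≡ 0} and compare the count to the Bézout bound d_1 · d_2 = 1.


Common zeros: {(0, 10)}; count = 1; Bézout bound = 1.

deg(f) = 1, deg(g) = 1, so Bézout bound = 1.
Scan x ∈ F_11. For each x, list the y ∈ F_11 with f(x, y) ≡ 0 and those with g(x, y) ≡ 0 (mod 11); the common zeros in that column are the intersection.
  x = 0: f ≡ 0 at y ∈ {10}; g ≡ 0 at y ∈ {10}; common: {10}.
  x = 1: f ≡ 0 at y ∈ {6}; g ≡ 0 at y ∈ {9}; common: ∅.
  x = 2: f ≡ 0 at y ∈ {2}; g ≡ 0 at y ∈ {8}; common: ∅.
  x = 3: f ≡ 0 at y ∈ {9}; g ≡ 0 at y ∈ {7}; common: ∅.
  x = 4: f ≡ 0 at y ∈ {5}; g ≡ 0 at y ∈ {6}; common: ∅.
  x = 5: f ≡ 0 at y ∈ {1}; g ≡ 0 at y ∈ {5}; common: ∅.
  x = 6: f ≡ 0 at y ∈ {8}; g ≡ 0 at y ∈ {4}; common: ∅.
  x = 7: f ≡ 0 at y ∈ {4}; g ≡ 0 at y ∈ {3}; common: ∅.
  x = 8: f ≡ 0 at y ∈ {0}; g ≡ 0 at y ∈ {2}; common: ∅.
  x = 9: f ≡ 0 at y ∈ {7}; g ≡ 0 at y ∈ {1}; common: ∅.
  x = 10: f ≡ 0 at y ∈ {3}; g ≡ 0 at y ∈ {0}; common: ∅.
Collecting: common zeros = {(0, 10)}, so the count is 1.
Comparison with the Bézout bound: 1 ≤ 1 = deg(f)·deg(g), as expected for curves with no common component (the bound is attained).


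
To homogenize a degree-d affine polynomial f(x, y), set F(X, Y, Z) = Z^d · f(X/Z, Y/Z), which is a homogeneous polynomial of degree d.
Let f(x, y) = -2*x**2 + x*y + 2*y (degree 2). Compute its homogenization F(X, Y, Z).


F(X, Y, Z) = -2*X**2 + X*Y + 2*Y*Z

deg(f) = 2.
Substitute x = X/Z, y = Y/Z into f, then multiply by Z^2.
  monomial -2·x^2·y^0 ↦ -2·X^2·Y^0·Z^0.
  monomial 1·x^1·y^1 ↦ 1·X^1·Y^1·Z^0.
  monomial 2·x^0·y^1 ↦ 2·X^0·Y^1·Z^1.
Collecting: F(X, Y, Z) = -2*X**2 + X*Y + 2*Y*Z.


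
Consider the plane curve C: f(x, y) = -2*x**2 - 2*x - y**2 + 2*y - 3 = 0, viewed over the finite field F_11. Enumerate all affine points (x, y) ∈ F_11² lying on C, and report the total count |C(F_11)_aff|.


Affine F_11-points: {(0, 4), (0, 9), (1, 5), (1, 8), (5, 3), (5, 10), (9, 5), (9, 8), (10, 4), (10, 9)}; count = 10.

For each of the 121 pairs (x, y) ∈ F_11², evaluate f(x, y) mod 11. Record the zeros.
  x = 0: [0↦8, 1↦9, 2↦8, 3↦5, 4↦0, 5↦4, 6↦6, 7↦6, 8↦4, 9↦0, 10↦5]  zeros at y ∈ {4, 9}
  x = 1: [0↦4, 1↦5, 2↦4, 3↦1, 4↦7, 5↦0, 6↦2, 7↦2, 8↦0, 9↦7, 10↦1]  zeros at y ∈ {5, 8}
  x = 2: [0↦7, 1↦8, 2↦7, 3↦4, 4↦10, 5↦3, 6↦5, 7↦5, 8↦3, 9↦10, 10↦4]  zeros at y ∈ ∅
  x = 3: [0↦6, 1↦7, 2↦6, 3↦3, 4↦9, 5↦2, 6↦4, 7↦4, 8↦2, 9↦9, 10↦3]  zeros at y ∈ ∅
  x = 4: [0↦1, 1↦2, 2↦1, 3↦9, 4↦4, 5↦8, 6↦10, 7↦10, 8↦8, 9↦4, 10↦9]  zeros at y ∈ ∅
  x = 5: [0↦3, 1↦4, 2↦3, 3↦0, 4↦6, 5↦10, 6↦1, 7↦1, 8↦10, 9↦6, 10↦0]  zeros at y ∈ {3, 10}
  x = 6: [0↦1, 1↦2, 2↦1, 3↦9, 4↦4, 5↦8, 6↦10, 7↦10, 8↦8, 9↦4, 10↦9]  zeros at y ∈ ∅
  x = 7: [0↦6, 1↦7, 2↦6, 3↦3, 4↦9, 5↦2, 6↦4, 7↦4, 8↦2, 9↦9, 10↦3]  zeros at y ∈ ∅
  x = 8: [0↦7, 1↦8, 2↦7, 3↦4, 4↦10, 5↦3, 6↦5, 7↦5, 8↦3, 9↦10, 10↦4]  zeros at y ∈ ∅
  x = 9: [0↦4, 1↦5, 2↦4, 3↦1, 4↦7, 5↦0, 6↦2, 7↦2, 8↦0, 9↦7, 10↦1]  zeros at y ∈ {5, 8}
  x = 10: [0↦8, 1↦9, 2↦8, 3↦5, 4↦0, 5↦4, 6↦6, 7↦6, 8↦4, 9↦0, 10↦5]  zeros at y ∈ {4, 9}
Collecting zeros: affine points = {(0, 4), (0, 9), (1, 5), (1, 8), (5, 3), (5, 10), (9, 5), (9, 8), (10, 4), (10, 9)}.
Total count |C(F_11)_aff| = 10.


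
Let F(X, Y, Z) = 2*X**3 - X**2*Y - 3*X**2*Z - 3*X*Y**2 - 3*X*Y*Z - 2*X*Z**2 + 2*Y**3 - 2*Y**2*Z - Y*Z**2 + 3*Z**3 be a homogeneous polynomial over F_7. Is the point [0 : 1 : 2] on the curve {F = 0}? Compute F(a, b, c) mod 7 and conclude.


F(0,1,2) ≡ 4 (mod 7); P is NOT on the curve.

Evaluate F(0, 1, 2) term-by-term (mod 7).
  2*X**3 ↦ 2·0·1·1 = 0
  -X**2*Y ↦ -1·0·1·1 = 0
  -3*X**2*Z ↦ -3·0·1·2 = 0
  -3*X*Y**2 ↦ -3·0·1·1 = 0
  -3*X*Y*Z ↦ -3·0·1·2 = 0
  -2*X*Z**2 ↦ -2·0·1·4 = 0
  2*Y**3 ↦ 2·1·1·1 = 2
  -2*Y**2*Z ↦ -2·1·1·2 = -4
  -Y*Z**2 ↦ -1·1·1·4 = -4
  3*Z**3 ↦ 3·1·1·8 = 24
Sum: F(0, 1, 2) = (0) + (0) + (0) + (0) + (0) + (0) + (2) + (-4) + (-4) + (24) = 18.
Reducing mod 7: 18 ≡ 4 (mod 7).
Since F(a, b, c) ≡ 4 ≠ 0 (mod 7), P does NOT lie on the curve.


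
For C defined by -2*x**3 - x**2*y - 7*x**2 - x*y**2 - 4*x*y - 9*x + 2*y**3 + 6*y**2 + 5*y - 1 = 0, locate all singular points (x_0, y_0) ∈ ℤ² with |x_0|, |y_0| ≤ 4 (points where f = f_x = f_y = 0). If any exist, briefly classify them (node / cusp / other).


Singular points: {(-1, -1)}; classification: cusp.

Compute partial derivatives:
  f_x = -6*x**2 - 2*x*y - 14*x - y**2 - 4*y - 9.
  f_y = -x**2 - 2*x*y - 4*x + 6*y**2 + 12*y + 5.
Scan x_0 ∈ {−4, ..., 4}. For each x_0, f_y(x_0, y) is a polynomial in y; find its integer roots y ∈ {−4, ..., 4}, then test f_x and f at those candidates.
  x = -4: f_y(-4, y) = 6*y**2 + 20*y + 5; no integer root y with |y| ≤ 4.
  x = -3: f_y(-3, y) = 6*y**2 + 18*y + 8; no integer root y with |y| ≤ 4.
  x = -2: f_y(-2, y) = 6*y**2 + 16*y + 9; no integer root y with |y| ≤ 4.
  x = -1: f_y(-1, y) = 6*y**2 + 14*y + 8; vanishes at y ∈ {-1}. (-1, -1): f_x = 0, f = 0 — SINGULAR.
  x = 0: f_y(0, y) = 6*y**2 + 12*y + 5; no integer root y with |y| ≤ 4.
  x = 1: f_y(1, y) = 6*y**2 + 10*y; vanishes at y ∈ {0}. (1, 0): f_x = -29 ≠ 0.
  x = 2: f_y(2, y) = 6*y**2 + 8*y - 7; no integer root y with |y| ≤ 4.
  x = 3: f_y(3, y) = 6*y**2 + 6*y - 16; no integer root y with |y| ≤ 4.
  x = 4: f_y(4, y) = 6*y**2 + 4*y - 27; no integer root y with |y| ≤ 4.
Only singular point on the grid: (-1, -1).
Classify: substitute x = -1 + u, y = -1 + v and expand: f = -2*u**3 - u**2*v - u*v**2 + 2*v**3 + v**2.
No constant or linear terms (consistent with a singular point). Quadratic part: v**2. Cubic part: -2*u**3 - u**2*v - u*v**2 + 2*v**3.
The quadratic part v**2 is a perfect square, so there is a single (double) tangent line v = 0, i.e. y = -1. Restricting the cubic part to that line (v = 0) leaves -2*u**3 ≠ 0, so f is not divisible by v and the branch is v² ≈ 2*u**3 to lowest order — this is a cusp.
Classification: cusp.


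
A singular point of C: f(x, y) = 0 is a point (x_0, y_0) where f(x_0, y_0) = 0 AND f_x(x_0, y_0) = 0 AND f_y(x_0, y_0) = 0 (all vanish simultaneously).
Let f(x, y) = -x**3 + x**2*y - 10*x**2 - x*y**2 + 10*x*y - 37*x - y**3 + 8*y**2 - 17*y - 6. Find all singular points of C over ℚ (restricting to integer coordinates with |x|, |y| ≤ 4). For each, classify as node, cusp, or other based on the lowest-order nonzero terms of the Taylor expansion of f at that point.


Singular points: {(-2, 3)}; classification: node.

Compute partial derivatives:
  f_x = -3*x**2 + 2*x*y - 20*x - y**2 + 10*y - 37.
  f_y = x**2 - 2*x*y + 10*x - 3*y**2 + 16*y - 17.
Scan x_0 ∈ {−4, ..., 4}. For each x_0, f_y(x_0, y) is a polynomial in y; find its integer roots y ∈ {−4, ..., 4}, then test f_x and f at those candidates.
  x = -4: f_y(-4, y) = -3*y**2 + 24*y - 41; no integer root y with |y| ≤ 4.
  x = -3: f_y(-3, y) = -3*y**2 + 22*y - 38; no integer root y with |y| ≤ 4.
  x = -2: f_y(-2, y) = -3*y**2 + 20*y - 33; vanishes at y ∈ {3}. (-2, 3): f_x = 0, f = 0 — SINGULAR.
  x = -1: f_y(-1, y) = -3*y**2 + 18*y - 26; no integer root y with |y| ≤ 4.
  x = 0: f_y(0, y) = -3*y**2 + 16*y - 17; no integer root y with |y| ≤ 4.
  x = 1: f_y(1, y) = -3*y**2 + 14*y - 6; no integer root y with |y| ≤ 4.
  x = 2: f_y(2, y) = -3*y**2 + 12*y + 7; no integer root y with |y| ≤ 4.
  x = 3: f_y(3, y) = -3*y**2 + 10*y + 22; no integer root y with |y| ≤ 4.
  x = 4: f_y(4, y) = -3*y**2 + 8*y + 39; no integer root y with |y| ≤ 4.
Only singular point on the grid: (-2, 3).
Classify: substitute x = -2 + u, y = 3 + v and expand: f = -u**3 + u**2*v - u**2 - u*v**2 - v**3 + v**2.
No constant or linear terms (consistent with a singular point). Quadratic part: -u**2 + v**2. Cubic part: -u**3 + u**2*v - u*v**2 - v**3.
The quadratic part v**2 - u**2 = (v − u)(v + u) splits into two distinct linear factors, so there are two distinct tangent lines y − 3 = ±(x − -2) — this is a node (ordinary double point).
Classification: node.


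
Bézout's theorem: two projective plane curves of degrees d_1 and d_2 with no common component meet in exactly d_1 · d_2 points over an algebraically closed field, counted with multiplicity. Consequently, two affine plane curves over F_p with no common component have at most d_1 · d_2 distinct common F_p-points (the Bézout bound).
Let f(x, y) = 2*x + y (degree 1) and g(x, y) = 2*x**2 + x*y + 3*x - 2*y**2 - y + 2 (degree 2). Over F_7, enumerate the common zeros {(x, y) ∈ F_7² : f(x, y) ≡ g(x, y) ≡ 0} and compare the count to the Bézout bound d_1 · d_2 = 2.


Common zeros: ∅; count = 0; Bézout bound = 2.

deg(f) = 1, deg(g) = 2, so Bézout bound = 2.
Scan x ∈ F_7. For each x, list the y ∈ F_7 with f(x, y) ≡ 0 and those with g(x, y) ≡ 0 (mod 7); the common zeros in that column are the intersection.
  x = 0: f ≡ 0 at y ∈ {0}; g ≡ 0 at y ∈ ∅; common: ∅.
  x = 1: f ≡ 0 at y ∈ {5}; g ≡ 0 at y ∈ {0}; common: ∅.
  x = 2: f ≡ 0 at y ∈ {3}; g ≡ 0 at y ∈ ∅; common: ∅.
  x = 3: f ≡ 0 at y ∈ {1}; g ≡ 0 at y ∈ ∅; common: ∅.
  x = 4: f ≡ 0 at y ∈ {6}; g ≡ 0 at y ∈ ∅; common: ∅.
  x = 5: f ≡ 0 at y ∈ {4}; g ≡ 0 at y ∈ ∅; common: ∅.
  x = 6: f ≡ 0 at y ∈ {2}; g ≡ 0 at y ∈ ∅; common: ∅.
Collecting: common zeros = ∅, so the count is 0.
Comparison with the Bézout bound: 0 ≤ 2 = deg(f)·deg(g), as expected for curves with no common component (the affine F_7-count falls short of the bound because intersections may lie at infinity, over extension fields, or carry multiplicity).


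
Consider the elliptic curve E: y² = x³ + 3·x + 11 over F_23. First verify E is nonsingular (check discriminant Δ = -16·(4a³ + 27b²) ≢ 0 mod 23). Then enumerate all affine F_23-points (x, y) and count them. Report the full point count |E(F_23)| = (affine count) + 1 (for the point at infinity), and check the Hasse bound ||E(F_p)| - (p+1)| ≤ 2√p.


Affine points = {(2, 5), (2, 18), (3, 1), (3, 22), (4, 8), (4, 15), (5, 6), (5, 17), (8, 8), (8, 15), (9, 10), (9, 13), (10, 11), (10, 12), (11, 8), (11, 15), (12, 2), (12, 21), (13, 4), (13, 19), (15, 2), (15, 21), (18, 3), (18, 20), (19, 2), (19, 21)}; affine count = 26; |E(F_23)| = 27.

Discriminant check: Δ ∝ 4a³ + 27b² = 4·3³ + 27·11² = 4·27 + 27·121 ≡ 17 (mod 23). Nonzero ⇒ E is nonsingular.
For each x ∈ F_23, compute rhs = x³ + 3·x + 11 mod 23, then count y ∈ F_23 with y² ≡ rhs.
  x = 0: rhs = 11, matching y values: none (0 points).
  x = 1: rhs = 15, matching y values: none (0 points).
  x = 2: rhs = 2, matching y values: 5, 18 (2 points).
  x = 3: rhs = 1, matching y values: 1, 22 (2 points).
  x = 4: rhs = 18, matching y values: 8, 15 (2 points).
  x = 5: rhs = 13, matching y values: 6, 17 (2 points).
  x = 6: rhs = 15, matching y values: none (0 points).
  x = 7: rhs = 7, matching y values: none (0 points).
  x = 8: rhs = 18, matching y values: 8, 15 (2 points).
  x = 9: rhs = 8, matching y values: 10, 13 (2 points).
  x = 10: rhs = 6, matching y values: 11, 12 (2 points).
  x = 11: rhs = 18, matching y values: 8, 15 (2 points).
  x = 12: rhs = 4, matching y values: 2, 21 (2 points).
  x = 13: rhs = 16, matching y values: 4, 19 (2 points).
  x = 14: rhs = 14, matching y values: none (0 points).
  x = 15: rhs = 4, matching y values: 2, 21 (2 points).
  x = 16: rhs = 15, matching y values: none (0 points).
  x = 17: rhs = 7, matching y values: none (0 points).
  x = 18: rhs = 9, matching y values: 3, 20 (2 points).
  x = 19: rhs = 4, matching y values: 2, 21 (2 points).
  x = 20: rhs = 21, matching y values: none (0 points).
  x = 21: rhs = 20, matching y values: none (0 points).
  x = 22: rhs = 7, matching y values: none (0 points).
Total affine count: 26.
Full point count |E(F_23)| = 26 + 1 = 27.
Hasse bound: |27 − (23+1)| = |3| = 3 ≤ 2√23 ≈ 9.5917 ✓.


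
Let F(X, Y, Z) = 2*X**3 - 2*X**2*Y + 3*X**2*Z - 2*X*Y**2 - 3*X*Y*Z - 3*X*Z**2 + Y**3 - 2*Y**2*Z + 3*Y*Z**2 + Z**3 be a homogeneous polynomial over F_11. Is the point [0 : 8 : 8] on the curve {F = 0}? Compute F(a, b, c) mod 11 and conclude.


F(0,8,8) ≡ 7 (mod 11); P is NOT on the curve.

Evaluate F(0, 8, 8) term-by-term (mod 11).
  2*X**3 ↦ 2·0·1·1 = 0
  -2*X**2*Y ↦ -2·0·8·1 = 0
  3*X**2*Z ↦ 3·0·1·8 = 0
  -2*X*Y**2 ↦ -2·0·64·1 = 0
  -3*X*Y*Z ↦ -3·0·8·8 = 0
  -3*X*Z**2 ↦ -3·0·1·64 = 0
  Y**3 ↦ 1·1·512·1 = 512
  -2*Y**2*Z ↦ -2·1·64·8 = -1024
  3*Y*Z**2 ↦ 3·1·8·64 = 1536
  Z**3 ↦ 1·1·1·512 = 512
Sum: F(0, 8, 8) = (0) + (0) + (0) + (0) + (0) + (0) + (512) + (-1024) + (1536) + (512) = 1536.
Reducing mod 11: 1536 ≡ 7 (mod 11).
Since F(a, b, c) ≡ 7 ≠ 0 (mod 11), P does NOT lie on the curve.


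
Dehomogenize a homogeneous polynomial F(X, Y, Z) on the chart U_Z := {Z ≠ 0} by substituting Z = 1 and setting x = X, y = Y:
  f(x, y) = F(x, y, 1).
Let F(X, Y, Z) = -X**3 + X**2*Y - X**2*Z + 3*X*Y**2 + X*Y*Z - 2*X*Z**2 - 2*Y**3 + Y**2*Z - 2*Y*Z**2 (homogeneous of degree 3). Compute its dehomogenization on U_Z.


f(x, y) = -x**3 + x**2*y - x**2 + 3*x*y**2 + x*y - 2*x - 2*y**3 + y**2 - 2*y

On U_Z we set Z = 1. Each monomial c·X^i·Y^j·Z^k in F becomes c·x^i·y^j·1^k = c·x^i·y^j.
Substituting Z = 1: F(X, Y, 1) = -x**3 + x**2*y - x**2 + 3*x*y**2 + x*y - 2*x - 2*y**3 + y**2 - 2*y.
Note: deg(f) ≤ deg(F) = 3; strict inequality happens when F is divisible by Z (lost terms).


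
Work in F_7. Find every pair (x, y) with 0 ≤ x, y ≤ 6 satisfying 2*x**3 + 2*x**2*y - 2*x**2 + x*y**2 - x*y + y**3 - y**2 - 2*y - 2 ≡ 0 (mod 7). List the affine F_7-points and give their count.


Affine F_7-points: {(3, 4), (4, 6), (5, 2)}; count = 3.

For each of the 49 pairs (x, y) ∈ F_7², evaluate f(x, y) mod 7. Record the zeros.
  x = 0: [0↦5, 1↦3, 2↦5, 3↦3, 4↦3, 5↦4, 6↦5]  zeros at y ∈ ∅
  x = 1: [0↦5, 1↦5, 2↦4, 3↦1, 4↦2, 5↦6, 6↦5]  zeros at y ∈ ∅
  x = 2: [0↦6, 1↦5, 2↦5, 3↦5, 4↦4, 5↦1, 6↦2]  zeros at y ∈ ∅
  x = 3: [0↦6, 1↦1, 2↦6, 3↦6, 4↦0, 5↦1, 6↦1]  zeros at y ∈ {4}
  x = 4: [0↦3, 1↦5, 2↦5, 3↦2, 4↦2, 5↦4, 6↦0]  zeros at y ∈ {6}
  x = 5: [0↦2, 1↦1, 2↦0, 3↦5, 4↦1, 5↦1, 6↦4]  zeros at y ∈ {2}
  x = 6: [0↦1, 1↦1, 2↦3, 3↦6, 4↦2, 5↦4, 6↦4]  zeros at y ∈ ∅
Collecting zeros: affine points = {(3, 4), (4, 6), (5, 2)}.
Total count |C(F_7)_aff| = 3.


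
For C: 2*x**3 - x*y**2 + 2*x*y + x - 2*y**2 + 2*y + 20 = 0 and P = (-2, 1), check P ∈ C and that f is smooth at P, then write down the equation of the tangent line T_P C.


Tangent line at P: 26*x - 2*y + 54 = 0.

Step 1: f(-2, 1) = 0, so P lies on C.
Step 2: partial derivatives
  f_x(x, y) = 6*x**2 - y**2 + 2*y + 1, f_y(x, y) = -2*x*y + 2*x - 4*y + 2.
  f_x(P) = 26, f_y(P) = -2 (gradient nonzero, so P is smooth).
Step 3: tangent line at P: 26·(x − -2) + -2·(y − 1) = 0.
Expanding: 26*x - 2*y + 54 = 0.


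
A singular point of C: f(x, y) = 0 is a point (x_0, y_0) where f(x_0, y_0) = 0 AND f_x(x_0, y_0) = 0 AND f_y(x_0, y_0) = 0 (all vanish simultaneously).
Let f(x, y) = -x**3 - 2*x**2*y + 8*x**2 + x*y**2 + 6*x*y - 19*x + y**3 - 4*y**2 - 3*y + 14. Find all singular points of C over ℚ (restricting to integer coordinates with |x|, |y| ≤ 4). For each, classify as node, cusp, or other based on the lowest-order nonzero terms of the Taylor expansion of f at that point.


Singular points: {(2, 1)}; classification: cusp.

Compute partial derivatives:
  f_x = -3*x**2 - 4*x*y + 16*x + y**2 + 6*y - 19.
  f_y = -2*x**2 + 2*x*y + 6*x + 3*y**2 - 8*y - 3.
Scan x_0 ∈ {−4, ..., 4}. For each x_0, f_y(x_0, y) is a polynomial in y; find its integer roots y ∈ {−4, ..., 4}, then test f_x and f at those candidates.
  x = -4: f_y(-4, y) = 3*y**2 - 16*y - 59; no integer root y with |y| ≤ 4.
  x = -3: f_y(-3, y) = 3*y**2 - 14*y - 39; no integer root y with |y| ≤ 4.
  x = -2: f_y(-2, y) = 3*y**2 - 12*y - 23; no integer root y with |y| ≤ 4.
  x = -1: f_y(-1, y) = 3*y**2 - 10*y - 11; no integer root y with |y| ≤ 4.
  x = 0: f_y(0, y) = 3*y**2 - 8*y - 3; vanishes at y ∈ {3}. (0, 3): f_x = 8 ≠ 0.
  x = 1: f_y(1, y) = 3*y**2 - 6*y + 1; no integer root y with |y| ≤ 4.
  x = 2: f_y(2, y) = 3*y**2 - 4*y + 1; vanishes at y ∈ {1}. (2, 1): f_x = 0, f = 0 — SINGULAR.
  x = 3: f_y(3, y) = 3*y**2 - 2*y - 3; no integer root y with |y| ≤ 4.
  x = 4: f_y(4, y) = 3*y**2 - 11; no integer root y with |y| ≤ 4.
Only singular point on the grid: (2, 1).
Classify: substitute x = 2 + u, y = 1 + v and expand: f = -u**3 - 2*u**2*v + u*v**2 + v**3 + v**2.
No constant or linear terms (consistent with a singular point). Quadratic part: v**2. Cubic part: -u**3 - 2*u**2*v + u*v**2 + v**3.
The quadratic part v**2 is a perfect square, so there is a single (double) tangent line v = 0, i.e. y = 1. Restricting the cubic part to that line (v = 0) leaves -u**3 ≠ 0, so f is not divisible by v and the branch is v² ≈ u**3 to lowest order — this is a cusp.
Classification: cusp.


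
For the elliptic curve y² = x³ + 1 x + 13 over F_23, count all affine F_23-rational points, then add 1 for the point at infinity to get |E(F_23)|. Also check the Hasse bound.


Affine points = {(0, 6), (0, 17), (2, 0), (4, 9), (4, 14), (7, 8), (7, 15), (8, 2), (8, 21), (16, 10), (16, 13), (20, 11), (20, 12), (21, 7), (21, 16)}; affine count = 15; |E(F_23)| = 16.

Discriminant check: Δ ∝ 4a³ + 27b² = 4·1³ + 27·13² = 4·1 + 27·169 ≡ 13 (mod 23). Nonzero ⇒ E is nonsingular.
For each x ∈ F_23, compute rhs = x³ + 1·x + 13 mod 23, then count y ∈ F_23 with y² ≡ rhs.
  x = 0: rhs = 13, matching y values: 6, 17 (2 points).
  x = 1: rhs = 15, matching y values: none (0 points).
  x = 2: rhs = 0, matching y values: 0 (1 points).
  x = 3: rhs = 20, matching y values: none (0 points).
  x = 4: rhs = 12, matching y values: 9, 14 (2 points).
  x = 5: rhs = 5, matching y values: none (0 points).
  x = 6: rhs = 5, matching y values: none (0 points).
  x = 7: rhs = 18, matching y values: 8, 15 (2 points).
  x = 8: rhs = 4, matching y values: 2, 21 (2 points).
  x = 9: rhs = 15, matching y values: none (0 points).
  x = 10: rhs = 11, matching y values: none (0 points).
  x = 11: rhs = 21, matching y values: none (0 points).
  x = 12: rhs = 5, matching y values: none (0 points).
  x = 13: rhs = 15, matching y values: none (0 points).
  x = 14: rhs = 11, matching y values: none (0 points).
  x = 15: rhs = 22, matching y values: none (0 points).
  x = 16: rhs = 8, matching y values: 10, 13 (2 points).
  x = 17: rhs = 21, matching y values: none (0 points).
  x = 18: rhs = 21, matching y values: none (0 points).
  x = 19: rhs = 14, matching y values: none (0 points).
  x = 20: rhs = 6, matching y values: 11, 12 (2 points).
  x = 21: rhs = 3, matching y values: 7, 16 (2 points).
  x = 22: rhs = 11, matching y values: none (0 points).
Total affine count: 15.
Full point count |E(F_23)| = 15 + 1 = 16.
Hasse bound: |16 − (23+1)| = |-8| = 8 ≤ 2√23 ≈ 9.5917 ✓.


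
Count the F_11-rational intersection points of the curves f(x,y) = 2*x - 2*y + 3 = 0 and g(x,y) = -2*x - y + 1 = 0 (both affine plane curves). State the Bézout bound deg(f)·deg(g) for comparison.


Common zeros: {(9, 5)}; count = 1; Bézout bound = 1.

deg(f) = 1, deg(g) = 1, so Bézout bound = 1.
Scan x ∈ F_11. For each x, list the y ∈ F_11 with f(x, y) ≡ 0 and those with g(x, y) ≡ 0 (mod 11); the common zeros in that column are the intersection.
  x = 0: f ≡ 0 at y ∈ {7}; g ≡ 0 at y ∈ {1}; common: ∅.
  x = 1: f ≡ 0 at y ∈ {8}; g ≡ 0 at y ∈ {10}; common: ∅.
  x = 2: f ≡ 0 at y ∈ {9}; g ≡ 0 at y ∈ {8}; common: ∅.
  x = 3: f ≡ 0 at y ∈ {10}; g ≡ 0 at y ∈ {6}; common: ∅.
  x = 4: f ≡ 0 at y ∈ {0}; g ≡ 0 at y ∈ {4}; common: ∅.
  x = 5: f ≡ 0 at y ∈ {1}; g ≡ 0 at y ∈ {2}; common: ∅.
  x = 6: f ≡ 0 at y ∈ {2}; g ≡ 0 at y ∈ {0}; common: ∅.
  x = 7: f ≡ 0 at y ∈ {3}; g ≡ 0 at y ∈ {9}; common: ∅.
  x = 8: f ≡ 0 at y ∈ {4}; g ≡ 0 at y ∈ {7}; common: ∅.
  x = 9: f ≡ 0 at y ∈ {5}; g ≡ 0 at y ∈ {5}; common: {5}.
  x = 10: f ≡ 0 at y ∈ {6}; g ≡ 0 at y ∈ {3}; common: ∅.
Collecting: common zeros = {(9, 5)}, so the count is 1.
Comparison with the Bézout bound: 1 ≤ 1 = deg(f)·deg(g), as expected for curves with no common component (the bound is attained).


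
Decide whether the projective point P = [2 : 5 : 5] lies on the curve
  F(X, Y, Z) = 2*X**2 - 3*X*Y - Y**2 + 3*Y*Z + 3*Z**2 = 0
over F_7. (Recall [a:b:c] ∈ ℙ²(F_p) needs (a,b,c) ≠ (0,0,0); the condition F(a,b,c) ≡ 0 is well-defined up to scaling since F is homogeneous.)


F(2,5,5) ≡ 5 (mod 7); P is NOT on the curve.

Evaluate F(2, 5, 5) term-by-term (mod 7).
  2*X**2 ↦ 2·4·1·1 = 8
  -3*X*Y ↦ -3·2·5·1 = -30
  -Y**2 ↦ -1·1·25·1 = -25
  3*Y*Z ↦ 3·1·5·5 = 75
  3*Z**2 ↦ 3·1·1·25 = 75
Sum: F(2, 5, 5) = (8) + (-30) + (-25) + (75) + (75) = 103.
Reducing mod 7: 103 ≡ 5 (mod 7).
Since F(a, b, c) ≡ 5 ≠ 0 (mod 7), P does NOT lie on the curve.


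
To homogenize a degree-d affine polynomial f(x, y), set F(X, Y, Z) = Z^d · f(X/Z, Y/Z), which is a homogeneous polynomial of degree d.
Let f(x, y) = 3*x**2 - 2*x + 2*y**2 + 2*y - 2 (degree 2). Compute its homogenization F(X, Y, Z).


F(X, Y, Z) = 3*X**2 - 2*X*Z + 2*Y**2 + 2*Y*Z - 2*Z**2

deg(f) = 2.
Substitute x = X/Z, y = Y/Z into f, then multiply by Z^2.
  monomial 3·x^2·y^0 ↦ 3·X^2·Y^0·Z^0.
  monomial -2·x^1·y^0 ↦ -2·X^1·Y^0·Z^1.
  monomial 2·x^0·y^2 ↦ 2·X^0·Y^2·Z^0.
  monomial 2·x^0·y^1 ↦ 2·X^0·Y^1·Z^1.
  monomial -2·x^0·y^0 ↦ -2·X^0·Y^0·Z^2.
Collecting: F(X, Y, Z) = 3*X**2 - 2*X*Z + 2*Y**2 + 2*Y*Z - 2*Z**2.


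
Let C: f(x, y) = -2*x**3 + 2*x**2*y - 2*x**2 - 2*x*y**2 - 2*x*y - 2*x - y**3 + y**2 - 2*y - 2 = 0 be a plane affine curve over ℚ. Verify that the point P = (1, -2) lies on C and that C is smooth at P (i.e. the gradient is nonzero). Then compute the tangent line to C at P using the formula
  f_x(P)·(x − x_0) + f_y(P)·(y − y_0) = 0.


Tangent line at P: -24*x - 10*y + 4 = 0.

Step 1: f(1, -2) = 0, so P lies on C.
Step 2: partial derivatives
  f_x(x, y) = -6*x**2 + 4*x*y - 4*x - 2*y**2 - 2*y - 2, f_y(x, y) = 2*x**2 - 4*x*y - 2*x - 3*y**2 + 2*y - 2.
  f_x(P) = -24, f_y(P) = -10 (gradient nonzero, so P is smooth).
Step 3: tangent line at P: -24·(x − 1) + -10·(y − -2) = 0.
Expanding: -24*x - 10*y + 4 = 0.
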